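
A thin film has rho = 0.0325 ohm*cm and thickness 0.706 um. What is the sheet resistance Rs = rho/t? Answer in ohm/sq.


Step 1: Convert thickness to cm: t = 0.706 um = 7.0600e-05 cm
Step 2: Rs = rho / t = 0.0325 / 7.0600e-05
Step 3: Rs = 460.3 ohm/sq

460.3


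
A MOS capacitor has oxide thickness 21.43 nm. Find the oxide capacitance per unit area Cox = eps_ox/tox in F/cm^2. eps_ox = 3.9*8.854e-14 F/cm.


Step 1: eps_ox = 3.9 * 8.854e-14 = 3.45306e-13 F/cm
Step 2: tox in cm = 21.43 nm * 1e-7 = 2.1430e-06 cm
Step 3: Cox = 3.45306e-13 / 2.1430e-06 = 1.61e-07 F/cm^2

1.61e-07


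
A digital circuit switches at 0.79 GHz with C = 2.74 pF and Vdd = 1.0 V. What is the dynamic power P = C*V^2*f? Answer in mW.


Step 1: V^2 = 1.0^2 = 1.0 V^2
Step 2: P = C*V^2*f = 2.74e-12 F * 1.0 * 0.79e9 Hz
Step 3: P = 2.1646e-03 W
Step 4: P = 2.165 mW

2.165


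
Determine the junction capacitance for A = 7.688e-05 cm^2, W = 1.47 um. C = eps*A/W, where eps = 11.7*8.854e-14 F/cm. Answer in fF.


Step 1: eps_Si = 11.7 * 8.854e-14 = 1.035918e-12 F/cm
Step 2: W in cm = 1.47 * 1e-4 = 1.47e-04 cm
Step 3: C = 1.035918e-12 * 7.688e-05 / 1.47e-04 = 5.417781e-13 F
Step 4: C = 541.78 fF

541.78


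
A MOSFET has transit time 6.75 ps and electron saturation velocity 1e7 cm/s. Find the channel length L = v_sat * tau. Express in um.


Step 1: tau in seconds = 6.75 ps * 1e-12 = 6.7500e-12 s
Step 2: L = v_sat * tau = 1e7 * 6.7500e-12 = 6.7500e-05 cm
Step 3: L in um = 6.7500e-05 * 1e4 = 0.675 um

0.675


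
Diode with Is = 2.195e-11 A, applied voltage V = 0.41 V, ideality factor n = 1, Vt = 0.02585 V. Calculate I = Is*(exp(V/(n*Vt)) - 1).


Step 1: V/(n*Vt) = 0.41/(1*0.02585) = 15.8607
Step 2: exp(15.8607) = 7.7306e+06
Step 3: I = 2.195e-11 * (7.7306e+06 - 1) = 1.70e-04 A

1.70e-04


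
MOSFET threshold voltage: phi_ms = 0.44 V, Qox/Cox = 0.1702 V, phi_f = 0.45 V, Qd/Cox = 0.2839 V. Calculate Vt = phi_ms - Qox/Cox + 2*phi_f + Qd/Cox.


Step 1: Vt = phi_ms - Qox/Cox + 2*phi_f + Qd/Cox
Step 2: Vt = 0.44 - 0.1702 + 2*0.45 + 0.2839
Step 3: Vt = 0.44 - 0.1702 + 0.9 + 0.2839
Step 4: Vt = 1.4537 V

1.4537


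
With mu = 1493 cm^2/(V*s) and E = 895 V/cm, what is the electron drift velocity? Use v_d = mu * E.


Step 1: v_d = mu * E
Step 2: v_d = 1493 * 895 = 1336235
Step 3: v_d = 1.34e+06 cm/s

1.34e+06


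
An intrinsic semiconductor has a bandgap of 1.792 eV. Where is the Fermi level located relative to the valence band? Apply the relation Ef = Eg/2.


Step 1: For an intrinsic semiconductor, the Fermi level sits at midgap.
Step 2: Ef = Eg / 2 = 1.792 / 2 = 0.896 eV

0.896


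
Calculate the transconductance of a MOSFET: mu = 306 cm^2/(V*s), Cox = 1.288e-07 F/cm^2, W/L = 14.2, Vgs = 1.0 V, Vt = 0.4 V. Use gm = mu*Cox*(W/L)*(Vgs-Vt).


Step 1: Vov = Vgs - Vt = 1.0 - 0.4 = 0.6 V
Step 2: gm = mu * Cox * (W/L) * Vov
Step 3: gm = 306 * 1.288e-07 * 14.2 * 0.6 = 3.36e-04 S

3.36e-04


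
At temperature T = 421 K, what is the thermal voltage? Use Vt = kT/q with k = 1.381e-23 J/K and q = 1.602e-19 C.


Step 1: kT = 1.381e-23 * 421 = 5.81401e-21 J
Step 2: Vt = kT/q = 5.81401e-21 / 1.602e-19
Step 3: Vt = 0.03629 V

0.03629


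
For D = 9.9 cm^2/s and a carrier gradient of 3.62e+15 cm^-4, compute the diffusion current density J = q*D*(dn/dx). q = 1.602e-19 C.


Step 1: J = q * D * (dn/dx)
Step 2: J = 1.602e-19 * 9.9 * 3.62e+15
Step 3: J = 5.74e-03 A/cm^2

5.74e-03


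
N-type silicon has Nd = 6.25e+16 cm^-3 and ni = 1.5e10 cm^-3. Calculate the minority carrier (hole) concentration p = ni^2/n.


Step 1: Since Nd >> ni, n ≈ Nd = 6.25e+16 cm^-3
Step 2: p = ni^2 / n = (1.5e10)^2 / 6.25e+16
Step 3: p = 2.25e20 / 6.25e+16 = 3.60e+03 cm^-3

3.60e+03


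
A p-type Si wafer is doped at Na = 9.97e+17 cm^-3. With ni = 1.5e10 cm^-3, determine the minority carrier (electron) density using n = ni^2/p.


Step 1: Majority hole concentration p ≈ Na = 9.97e+17 cm^-3
Step 2: n = ni^2 / Na = (1.5e10)^2 / 9.97e+17
Step 3: n = 2.26e+02 cm^-3

2.26e+02


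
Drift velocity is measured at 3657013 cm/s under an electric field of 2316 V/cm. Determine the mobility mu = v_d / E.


Step 1: mu = v_d / E
Step 2: mu = 3657013 / 2316
Step 3: mu = 1579.02 cm^2/(V*s)

1579.02


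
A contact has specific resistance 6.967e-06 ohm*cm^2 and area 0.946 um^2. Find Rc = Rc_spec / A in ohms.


Step 1: Convert area to cm^2: 0.946 um^2 = 9.4600e-09 cm^2
Step 2: Rc = Rc_spec / A = 6.967e-06 / 9.4600e-09
Step 3: Rc = 7.36e+02 ohms

7.36e+02


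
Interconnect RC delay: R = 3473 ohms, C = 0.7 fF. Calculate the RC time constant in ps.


Step 1: tau = R * C
Step 2: tau = 3473 * 0.7 fF = 3473 * 7.0e-16 F
Step 3: tau = 2.4311e-12 s = 2.4311 ps

2.4311


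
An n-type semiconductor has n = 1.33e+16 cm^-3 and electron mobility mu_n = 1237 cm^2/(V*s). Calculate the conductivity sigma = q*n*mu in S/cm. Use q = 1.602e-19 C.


Step 1: sigma = q * n * mu
Step 2: sigma = 1.602e-19 * 1.33e+16 * 1237
Step 3: sigma = 2.636e+00 S/cm

2.636e+00


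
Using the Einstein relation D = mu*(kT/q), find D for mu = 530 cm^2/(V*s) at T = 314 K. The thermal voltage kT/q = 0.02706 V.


Step 1: D = mu * (kT/q)
Step 2: D = 530 * 0.02706
Step 3: D = 14.34 cm^2/s

14.34


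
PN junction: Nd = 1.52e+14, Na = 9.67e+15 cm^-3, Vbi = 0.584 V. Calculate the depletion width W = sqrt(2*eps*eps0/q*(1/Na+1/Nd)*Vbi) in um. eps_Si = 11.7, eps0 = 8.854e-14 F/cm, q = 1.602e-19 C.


Step 1: 1/Na + 1/Nd = 1/9.67e+15 + 1/1.52e+14 = 6.68236e-15
Step 2: 2*eps*eps0/q = 2*11.7*8.854e-14/1.602e-19 = 1.293281e+07
Step 3: W^2 = 1.293281e+07 * 6.68236e-15 * 0.584 = 5.04703e-08
Step 4: W = sqrt(5.04703e-08) = 2.247e-04 cm = 2.247 um

2.247


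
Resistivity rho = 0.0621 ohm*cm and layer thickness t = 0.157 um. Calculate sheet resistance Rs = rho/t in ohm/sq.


Step 1: Convert thickness to cm: t = 0.157 um = 1.5700e-05 cm
Step 2: Rs = rho / t = 0.0621 / 1.5700e-05
Step 3: Rs = 3955.4 ohm/sq

3955.4


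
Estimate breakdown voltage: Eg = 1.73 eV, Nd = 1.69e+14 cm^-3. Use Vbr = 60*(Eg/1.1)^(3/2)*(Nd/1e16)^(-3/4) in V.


Step 1: Eg/1.1 = 1.73/1.1 = 1.572727
Step 2: (Eg/1.1)^1.5 = 1.572727^1.5 = 1.972332
Step 3: (Nd/1e16)^(-0.75) = (0.0169)^(-0.75) = 21.334623
Step 4: Vbr = 60 * 1.972332 * 21.334623 = 2524.7 V

2524.7


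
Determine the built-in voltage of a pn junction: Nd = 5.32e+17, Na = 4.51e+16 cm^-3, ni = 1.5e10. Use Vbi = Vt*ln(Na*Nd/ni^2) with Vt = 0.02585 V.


Step 1: Compute Na*Nd/ni^2 = 4.51e+16 * 5.32e+17 / (1.5e10)^2 = 1.0664e+14
Step 2: ln(1.0664e+14) = 32.3005
Step 3: Vbi = 0.02585 * 32.3005 = 0.835 V

0.835


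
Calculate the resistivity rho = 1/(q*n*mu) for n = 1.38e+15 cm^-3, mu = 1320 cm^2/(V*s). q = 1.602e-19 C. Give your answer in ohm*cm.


Step 1: sigma = q * n * mu = 1.602e-19 * 1.38e+15 * 1320 = 2.91820e-01 S/cm
Step 2: rho = 1 / sigma = 1 / 2.91820e-01 = 3.427 ohm*cm

3.427


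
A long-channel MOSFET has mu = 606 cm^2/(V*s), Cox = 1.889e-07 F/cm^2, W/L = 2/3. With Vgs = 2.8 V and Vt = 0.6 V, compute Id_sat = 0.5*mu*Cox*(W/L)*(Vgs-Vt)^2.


Step 1: Overdrive voltage Vov = Vgs - Vt = 2.8 - 0.6 = 2.2 V
Step 2: W/L = 2/3 = 0.666667
Step 3: Id = 0.5 * 606 * 1.889e-07 * 0.666667 * 2.2^2
Step 4: Id = 1.85e-04 A

1.85e-04


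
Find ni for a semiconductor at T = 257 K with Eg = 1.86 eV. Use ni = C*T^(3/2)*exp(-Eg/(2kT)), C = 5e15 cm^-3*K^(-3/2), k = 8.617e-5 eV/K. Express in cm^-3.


Step 1: Compute kT = 8.617e-5 * 257 = 0.02214569 eV
Step 2: Exponent = -Eg/(2kT) = -1.86/(2*0.02214569) = -41.99463
Step 3: T^(3/2) = 257^1.5 = 4120.02
Step 4: ni = 5e15 * 4120.02 * exp(-41.99463) = 1.19e+01 cm^-3

1.19e+01


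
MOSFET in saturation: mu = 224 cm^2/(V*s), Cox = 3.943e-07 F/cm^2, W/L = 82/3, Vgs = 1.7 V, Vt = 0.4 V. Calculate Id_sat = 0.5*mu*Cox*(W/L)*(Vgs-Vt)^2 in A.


Step 1: Overdrive voltage Vov = Vgs - Vt = 1.7 - 0.4 = 1.3 V
Step 2: W/L = 82/3 = 27.3333
Step 3: Id = 0.5 * 224 * 3.943e-07 * 27.3333 * 1.3^2
Step 4: Id = 2.04e-03 A

2.04e-03


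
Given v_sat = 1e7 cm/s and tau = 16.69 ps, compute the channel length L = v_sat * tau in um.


Step 1: tau in seconds = 16.69 ps * 1e-12 = 1.6690e-11 s
Step 2: L = v_sat * tau = 1e7 * 1.6690e-11 = 1.6690e-04 cm
Step 3: L in um = 1.6690e-04 * 1e4 = 1.669 um

1.669


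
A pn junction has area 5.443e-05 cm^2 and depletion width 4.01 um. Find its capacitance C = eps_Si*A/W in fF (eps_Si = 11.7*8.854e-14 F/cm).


Step 1: eps_Si = 11.7 * 8.854e-14 = 1.035918e-12 F/cm
Step 2: W in cm = 4.01 * 1e-4 = 4.01e-04 cm
Step 3: C = 1.035918e-12 * 5.443e-05 / 4.01e-04 = 1.406110e-13 F
Step 4: C = 140.61 fF

140.61


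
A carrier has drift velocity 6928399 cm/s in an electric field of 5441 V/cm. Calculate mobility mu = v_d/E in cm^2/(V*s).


Step 1: mu = v_d / E
Step 2: mu = 6928399 / 5441
Step 3: mu = 1273.37 cm^2/(V*s)

1273.37


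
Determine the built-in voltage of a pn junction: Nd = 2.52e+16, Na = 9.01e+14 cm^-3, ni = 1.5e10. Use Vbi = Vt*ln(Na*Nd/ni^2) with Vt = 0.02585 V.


Step 1: Compute Na*Nd/ni^2 = 9.01e+14 * 2.52e+16 / (1.5e10)^2 = 1.0091e+11
Step 2: ln(1.0091e+11) = 25.3375
Step 3: Vbi = 0.02585 * 25.3375 = 0.655 V

0.655


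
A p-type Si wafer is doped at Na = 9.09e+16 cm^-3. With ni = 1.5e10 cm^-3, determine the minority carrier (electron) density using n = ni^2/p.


Step 1: Majority hole concentration p ≈ Na = 9.09e+16 cm^-3
Step 2: n = ni^2 / Na = (1.5e10)^2 / 9.09e+16
Step 3: n = 2.48e+03 cm^-3

2.48e+03


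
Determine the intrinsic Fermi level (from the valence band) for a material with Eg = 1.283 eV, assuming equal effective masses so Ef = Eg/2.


Step 1: For an intrinsic semiconductor, the Fermi level sits at midgap.
Step 2: Ef = Eg / 2 = 1.283 / 2 = 0.6415 eV

0.6415


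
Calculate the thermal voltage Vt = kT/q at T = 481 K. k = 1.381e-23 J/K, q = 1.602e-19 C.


Step 1: kT = 1.381e-23 * 481 = 6.64261e-21 J
Step 2: Vt = kT/q = 6.64261e-21 / 1.602e-19
Step 3: Vt = 0.04146 V

0.04146


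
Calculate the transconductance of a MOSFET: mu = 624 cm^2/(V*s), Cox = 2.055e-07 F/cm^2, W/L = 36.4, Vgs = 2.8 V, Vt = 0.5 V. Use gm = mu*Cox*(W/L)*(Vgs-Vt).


Step 1: Vov = Vgs - Vt = 2.8 - 0.5 = 2.3 V
Step 2: gm = mu * Cox * (W/L) * Vov
Step 3: gm = 624 * 2.055e-07 * 36.4 * 2.3 = 1.07e-02 S

1.07e-02


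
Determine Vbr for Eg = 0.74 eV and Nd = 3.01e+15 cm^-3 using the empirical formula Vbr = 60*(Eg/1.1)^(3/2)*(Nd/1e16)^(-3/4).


Step 1: Eg/1.1 = 0.74/1.1 = 0.672727
Step 2: (Eg/1.1)^1.5 = 0.672727^1.5 = 0.551770
Step 3: (Nd/1e16)^(-0.75) = (0.301)^(-0.75) = 2.460793
Step 4: Vbr = 60 * 0.551770 * 2.460793 = 81.5 V

81.5


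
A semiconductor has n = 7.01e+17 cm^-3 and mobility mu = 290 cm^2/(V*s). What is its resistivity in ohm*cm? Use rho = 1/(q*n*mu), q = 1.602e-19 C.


Step 1: sigma = q * n * mu = 1.602e-19 * 7.01e+17 * 290 = 3.25671e+01 S/cm
Step 2: rho = 1 / sigma = 1 / 3.25671e+01 = 0.03071 ohm*cm

0.03071


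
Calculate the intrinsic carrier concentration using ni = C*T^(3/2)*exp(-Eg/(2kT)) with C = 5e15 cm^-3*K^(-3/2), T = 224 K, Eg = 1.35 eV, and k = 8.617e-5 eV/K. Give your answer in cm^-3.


Step 1: Compute kT = 8.617e-5 * 224 = 0.01930208 eV
Step 2: Exponent = -Eg/(2kT) = -1.35/(2*0.01930208) = -34.97032
Step 3: T^(3/2) = 224^1.5 = 3352.53
Step 4: ni = 5e15 * 3352.53 * exp(-34.97032) = 1.09e+04 cm^-3

1.09e+04


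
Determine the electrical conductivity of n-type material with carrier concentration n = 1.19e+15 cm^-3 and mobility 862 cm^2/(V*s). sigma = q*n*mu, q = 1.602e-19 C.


Step 1: sigma = q * n * mu
Step 2: sigma = 1.602e-19 * 1.19e+15 * 862
Step 3: sigma = 1.643e-01 S/cm

1.643e-01


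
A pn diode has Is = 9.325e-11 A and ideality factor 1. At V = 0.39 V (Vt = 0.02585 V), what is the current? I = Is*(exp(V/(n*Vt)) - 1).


Step 1: V/(n*Vt) = 0.39/(1*0.02585) = 15.0870
Step 2: exp(15.0870) = 3.5662e+06
Step 3: I = 9.325e-11 * (3.5662e+06 - 1) = 3.33e-04 A

3.33e-04


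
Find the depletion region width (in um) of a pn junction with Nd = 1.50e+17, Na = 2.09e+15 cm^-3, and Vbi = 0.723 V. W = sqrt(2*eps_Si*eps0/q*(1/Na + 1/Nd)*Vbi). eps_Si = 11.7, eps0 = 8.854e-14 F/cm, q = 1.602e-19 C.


Step 1: 1/Na + 1/Nd = 1/2.09e+15 + 1/1.50e+17 = 4.85136e-16
Step 2: 2*eps*eps0/q = 2*11.7*8.854e-14/1.602e-19 = 1.293281e+07
Step 3: W^2 = 1.293281e+07 * 4.85136e-16 * 0.723 = 4.53623e-09
Step 4: W = sqrt(4.53623e-09) = 6.735e-05 cm = 0.6735 um

0.6735


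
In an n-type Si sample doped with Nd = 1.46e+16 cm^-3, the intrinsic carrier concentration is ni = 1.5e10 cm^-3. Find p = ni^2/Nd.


Step 1: Since Nd >> ni, n ≈ Nd = 1.46e+16 cm^-3
Step 2: p = ni^2 / n = (1.5e10)^2 / 1.46e+16
Step 3: p = 2.25e20 / 1.46e+16 = 1.54e+04 cm^-3

1.54e+04


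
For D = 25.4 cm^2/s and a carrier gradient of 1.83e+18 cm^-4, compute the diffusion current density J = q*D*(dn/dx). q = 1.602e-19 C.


Step 1: J = q * D * (dn/dx)
Step 2: J = 1.602e-19 * 25.4 * 1.83e+18
Step 3: J = 7.45e+00 A/cm^2

7.45e+00


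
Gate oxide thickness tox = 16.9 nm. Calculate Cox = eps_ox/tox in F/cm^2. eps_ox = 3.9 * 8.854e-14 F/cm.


Step 1: eps_ox = 3.9 * 8.854e-14 = 3.45306e-13 F/cm
Step 2: tox in cm = 16.9 nm * 1e-7 = 1.6900e-06 cm
Step 3: Cox = 3.45306e-13 / 1.6900e-06 = 2.04e-07 F/cm^2

2.04e-07


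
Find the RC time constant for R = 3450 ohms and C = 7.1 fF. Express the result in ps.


Step 1: tau = R * C
Step 2: tau = 3450 * 7.1 fF = 3450 * 7.1e-15 F
Step 3: tau = 2.4495e-11 s = 24.495 ps

24.495


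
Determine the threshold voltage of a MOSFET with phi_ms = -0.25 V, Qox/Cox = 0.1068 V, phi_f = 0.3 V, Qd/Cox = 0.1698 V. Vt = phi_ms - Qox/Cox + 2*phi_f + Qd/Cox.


Step 1: Vt = phi_ms - Qox/Cox + 2*phi_f + Qd/Cox
Step 2: Vt = -0.25 - 0.1068 + 2*0.3 + 0.1698
Step 3: Vt = -0.25 - 0.1068 + 0.6 + 0.1698
Step 4: Vt = 0.413 V

0.413


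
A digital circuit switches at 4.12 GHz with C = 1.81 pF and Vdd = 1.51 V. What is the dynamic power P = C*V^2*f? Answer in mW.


Step 1: V^2 = 1.51^2 = 2.2801 V^2
Step 2: P = C*V^2*f = 1.81e-12 F * 2.2801 * 4.12e9 Hz
Step 3: P = 1.700316172e-02 W
Step 4: P = 17.003 mW

17.003


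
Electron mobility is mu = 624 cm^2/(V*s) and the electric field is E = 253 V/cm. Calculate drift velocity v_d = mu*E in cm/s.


Step 1: v_d = mu * E
Step 2: v_d = 624 * 253 = 157872
Step 3: v_d = 1.58e+05 cm/s

1.58e+05


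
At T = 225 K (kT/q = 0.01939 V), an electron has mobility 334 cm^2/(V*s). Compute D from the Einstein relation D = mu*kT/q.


Step 1: D = mu * (kT/q)
Step 2: D = 334 * 0.01939
Step 3: D = 6.48 cm^2/s

6.48


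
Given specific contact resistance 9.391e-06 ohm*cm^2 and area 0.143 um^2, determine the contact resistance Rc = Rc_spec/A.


Step 1: Convert area to cm^2: 0.143 um^2 = 1.4300e-09 cm^2
Step 2: Rc = Rc_spec / A = 9.391e-06 / 1.4300e-09
Step 3: Rc = 6.57e+03 ohms

6.57e+03


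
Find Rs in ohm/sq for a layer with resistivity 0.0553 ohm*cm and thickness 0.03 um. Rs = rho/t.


Step 1: Convert thickness to cm: t = 0.03 um = 3.0000e-06 cm
Step 2: Rs = rho / t = 0.0553 / 3.0000e-06
Step 3: Rs = 18433.3 ohm/sq

18433.3


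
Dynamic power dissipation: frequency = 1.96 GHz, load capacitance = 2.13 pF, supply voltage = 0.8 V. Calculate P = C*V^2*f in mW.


Step 1: V^2 = 0.8^2 = 0.64 V^2
Step 2: P = C*V^2*f = 2.13e-12 F * 0.64 * 1.96e9 Hz
Step 3: P = 2.671872e-03 W
Step 4: P = 2.672 mW

2.672


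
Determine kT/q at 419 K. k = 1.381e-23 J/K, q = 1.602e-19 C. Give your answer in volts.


Step 1: kT = 1.381e-23 * 419 = 5.78639e-21 J
Step 2: Vt = kT/q = 5.78639e-21 / 1.602e-19
Step 3: Vt = 0.03612 V

0.03612


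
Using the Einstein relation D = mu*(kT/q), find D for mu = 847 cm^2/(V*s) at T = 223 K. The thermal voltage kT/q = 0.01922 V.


Step 1: D = mu * (kT/q)
Step 2: D = 847 * 0.01922
Step 3: D = 16.28 cm^2/s

16.28


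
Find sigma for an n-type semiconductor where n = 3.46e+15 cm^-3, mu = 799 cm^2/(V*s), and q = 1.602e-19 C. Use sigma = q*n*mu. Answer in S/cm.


Step 1: sigma = q * n * mu
Step 2: sigma = 1.602e-19 * 3.46e+15 * 799
Step 3: sigma = 4.429e-01 S/cm

4.429e-01


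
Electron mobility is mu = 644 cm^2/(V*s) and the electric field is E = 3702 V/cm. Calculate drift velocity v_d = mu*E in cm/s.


Step 1: v_d = mu * E
Step 2: v_d = 644 * 3702 = 2384088
Step 3: v_d = 2.38e+06 cm/s

2.38e+06


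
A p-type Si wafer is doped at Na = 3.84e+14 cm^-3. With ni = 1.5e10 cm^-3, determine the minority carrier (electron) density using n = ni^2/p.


Step 1: Majority hole concentration p ≈ Na = 3.84e+14 cm^-3
Step 2: n = ni^2 / Na = (1.5e10)^2 / 3.84e+14
Step 3: n = 5.86e+05 cm^-3

5.86e+05


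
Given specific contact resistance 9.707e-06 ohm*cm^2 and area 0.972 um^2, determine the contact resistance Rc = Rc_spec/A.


Step 1: Convert area to cm^2: 0.972 um^2 = 9.7200e-09 cm^2
Step 2: Rc = Rc_spec / A = 9.707e-06 / 9.7200e-09
Step 3: Rc = 9.99e+02 ohms

9.99e+02


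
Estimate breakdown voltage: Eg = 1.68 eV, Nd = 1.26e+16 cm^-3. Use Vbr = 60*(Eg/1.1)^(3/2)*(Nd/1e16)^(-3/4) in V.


Step 1: Eg/1.1 = 1.68/1.1 = 1.527273
Step 2: (Eg/1.1)^1.5 = 1.527273^1.5 = 1.887448
Step 3: (Nd/1e16)^(-0.75) = (1.26)^(-0.75) = 0.840857
Step 4: Vbr = 60 * 1.887448 * 0.840857 = 95.2 V

95.2


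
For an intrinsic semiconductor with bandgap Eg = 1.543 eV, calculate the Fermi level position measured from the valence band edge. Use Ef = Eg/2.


Step 1: For an intrinsic semiconductor, the Fermi level sits at midgap.
Step 2: Ef = Eg / 2 = 1.543 / 2 = 0.7715 eV

0.7715


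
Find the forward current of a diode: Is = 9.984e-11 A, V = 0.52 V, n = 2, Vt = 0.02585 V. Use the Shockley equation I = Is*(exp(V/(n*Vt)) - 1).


Step 1: V/(n*Vt) = 0.52/(2*0.02585) = 10.0580
Step 2: exp(10.0580) = 2.3342e+04
Step 3: I = 9.984e-11 * (2.3342e+04 - 1) = 2.33e-06 A

2.33e-06


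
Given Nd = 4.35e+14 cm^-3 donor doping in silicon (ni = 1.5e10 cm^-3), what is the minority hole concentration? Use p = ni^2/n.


Step 1: Since Nd >> ni, n ≈ Nd = 4.35e+14 cm^-3
Step 2: p = ni^2 / n = (1.5e10)^2 / 4.35e+14
Step 3: p = 2.25e20 / 4.35e+14 = 5.17e+05 cm^-3

5.17e+05


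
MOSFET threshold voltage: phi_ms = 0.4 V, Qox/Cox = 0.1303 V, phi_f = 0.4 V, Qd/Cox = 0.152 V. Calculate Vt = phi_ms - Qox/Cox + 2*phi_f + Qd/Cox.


Step 1: Vt = phi_ms - Qox/Cox + 2*phi_f + Qd/Cox
Step 2: Vt = 0.4 - 0.1303 + 2*0.4 + 0.152
Step 3: Vt = 0.4 - 0.1303 + 0.8 + 0.152
Step 4: Vt = 1.2217 V

1.2217


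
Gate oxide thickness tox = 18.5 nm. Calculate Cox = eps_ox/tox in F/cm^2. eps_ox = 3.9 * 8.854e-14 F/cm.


Step 1: eps_ox = 3.9 * 8.854e-14 = 3.45306e-13 F/cm
Step 2: tox in cm = 18.5 nm * 1e-7 = 1.8500e-06 cm
Step 3: Cox = 3.45306e-13 / 1.8500e-06 = 1.87e-07 F/cm^2

1.87e-07


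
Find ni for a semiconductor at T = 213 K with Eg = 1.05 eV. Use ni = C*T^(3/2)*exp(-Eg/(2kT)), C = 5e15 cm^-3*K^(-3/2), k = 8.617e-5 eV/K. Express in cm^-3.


Step 1: Compute kT = 8.617e-5 * 213 = 0.01835421 eV
Step 2: Exponent = -Eg/(2kT) = -1.05/(2*0.01835421) = -28.60379
Step 3: T^(3/2) = 213^1.5 = 3108.63
Step 4: ni = 5e15 * 3108.63 * exp(-28.60379) = 5.88e+06 cm^-3

5.88e+06


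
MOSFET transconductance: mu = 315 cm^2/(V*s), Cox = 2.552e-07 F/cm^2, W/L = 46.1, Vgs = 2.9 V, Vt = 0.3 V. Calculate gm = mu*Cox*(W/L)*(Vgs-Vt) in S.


Step 1: Vov = Vgs - Vt = 2.9 - 0.3 = 2.6 V
Step 2: gm = mu * Cox * (W/L) * Vov
Step 3: gm = 315 * 2.552e-07 * 46.1 * 2.6 = 9.64e-03 S

9.64e-03


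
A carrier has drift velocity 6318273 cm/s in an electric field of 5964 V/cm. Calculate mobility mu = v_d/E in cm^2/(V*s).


Step 1: mu = v_d / E
Step 2: mu = 6318273 / 5964
Step 3: mu = 1059.4 cm^2/(V*s)

1059.4


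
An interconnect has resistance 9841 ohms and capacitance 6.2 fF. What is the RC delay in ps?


Step 1: tau = R * C
Step 2: tau = 9841 * 6.2 fF = 9841 * 6.2e-15 F
Step 3: tau = 6.10142e-11 s = 61.0142 ps

61.0142


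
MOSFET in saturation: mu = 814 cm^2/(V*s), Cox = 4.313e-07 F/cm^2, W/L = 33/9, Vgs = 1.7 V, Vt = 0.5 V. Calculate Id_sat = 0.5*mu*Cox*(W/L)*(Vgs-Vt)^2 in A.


Step 1: Overdrive voltage Vov = Vgs - Vt = 1.7 - 0.5 = 1.2 V
Step 2: W/L = 33/9 = 3.66667
Step 3: Id = 0.5 * 814 * 4.313e-07 * 3.66667 * 1.2^2
Step 4: Id = 9.27e-04 A

9.27e-04


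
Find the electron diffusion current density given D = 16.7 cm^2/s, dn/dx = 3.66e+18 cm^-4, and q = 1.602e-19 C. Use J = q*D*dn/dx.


Step 1: J = q * D * (dn/dx)
Step 2: J = 1.602e-19 * 16.7 * 3.66e+18
Step 3: J = 9.79e+00 A/cm^2

9.79e+00


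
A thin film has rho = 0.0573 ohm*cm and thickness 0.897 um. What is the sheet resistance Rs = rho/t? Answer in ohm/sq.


Step 1: Convert thickness to cm: t = 0.897 um = 8.9700e-05 cm
Step 2: Rs = rho / t = 0.0573 / 8.9700e-05
Step 3: Rs = 638.8 ohm/sq

638.8


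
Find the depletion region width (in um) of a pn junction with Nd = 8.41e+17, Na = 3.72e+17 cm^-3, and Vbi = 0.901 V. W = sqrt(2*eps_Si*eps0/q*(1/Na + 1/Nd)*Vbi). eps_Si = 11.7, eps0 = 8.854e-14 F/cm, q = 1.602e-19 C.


Step 1: 1/Na + 1/Nd = 1/3.72e+17 + 1/8.41e+17 = 3.87723e-18
Step 2: 2*eps*eps0/q = 2*11.7*8.854e-14/1.602e-19 = 1.293281e+07
Step 3: W^2 = 1.293281e+07 * 3.87723e-18 * 0.901 = 4.51793e-11
Step 4: W = sqrt(4.51793e-11) = 6.722e-06 cm = 0.06722 um

0.06722


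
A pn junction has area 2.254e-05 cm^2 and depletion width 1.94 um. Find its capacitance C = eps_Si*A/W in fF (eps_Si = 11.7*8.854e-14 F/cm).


Step 1: eps_Si = 11.7 * 8.854e-14 = 1.035918e-12 F/cm
Step 2: W in cm = 1.94 * 1e-4 = 1.94e-04 cm
Step 3: C = 1.035918e-12 * 2.254e-05 / 1.94e-04 = 1.203587e-13 F
Step 4: C = 120.36 fF

120.36


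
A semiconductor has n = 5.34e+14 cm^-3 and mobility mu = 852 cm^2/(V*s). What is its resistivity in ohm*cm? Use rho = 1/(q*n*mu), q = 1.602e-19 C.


Step 1: sigma = q * n * mu = 1.602e-19 * 5.34e+14 * 852 = 7.28859e-02 S/cm
Step 2: rho = 1 / sigma = 1 / 7.28859e-02 = 13.72 ohm*cm

13.72


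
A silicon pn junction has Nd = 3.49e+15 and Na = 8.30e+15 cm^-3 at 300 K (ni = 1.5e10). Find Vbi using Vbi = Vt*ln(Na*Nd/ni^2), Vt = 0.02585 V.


Step 1: Compute Na*Nd/ni^2 = 8.30e+15 * 3.49e+15 / (1.5e10)^2 = 1.2874e+11
Step 2: ln(1.2874e+11) = 25.5811
Step 3: Vbi = 0.02585 * 25.5811 = 0.661 V

0.661


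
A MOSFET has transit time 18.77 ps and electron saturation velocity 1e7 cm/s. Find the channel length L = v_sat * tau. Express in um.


Step 1: tau in seconds = 18.77 ps * 1e-12 = 1.8770e-11 s
Step 2: L = v_sat * tau = 1e7 * 1.8770e-11 = 1.8770e-04 cm
Step 3: L in um = 1.8770e-04 * 1e4 = 1.877 um

1.877


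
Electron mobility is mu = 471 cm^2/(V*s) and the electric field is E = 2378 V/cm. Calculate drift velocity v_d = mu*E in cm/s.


Step 1: v_d = mu * E
Step 2: v_d = 471 * 2378 = 1120038
Step 3: v_d = 1.12e+06 cm/s

1.12e+06


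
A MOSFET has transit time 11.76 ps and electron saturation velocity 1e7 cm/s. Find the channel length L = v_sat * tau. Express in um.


Step 1: tau in seconds = 11.76 ps * 1e-12 = 1.1760e-11 s
Step 2: L = v_sat * tau = 1e7 * 1.1760e-11 = 1.1760e-04 cm
Step 3: L in um = 1.1760e-04 * 1e4 = 1.176 um

1.176


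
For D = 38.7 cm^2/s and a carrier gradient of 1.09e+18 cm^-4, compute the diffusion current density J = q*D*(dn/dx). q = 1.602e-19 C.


Step 1: J = q * D * (dn/dx)
Step 2: J = 1.602e-19 * 38.7 * 1.09e+18
Step 3: J = 6.76e+00 A/cm^2

6.76e+00


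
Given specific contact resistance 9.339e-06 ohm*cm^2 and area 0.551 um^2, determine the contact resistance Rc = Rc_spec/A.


Step 1: Convert area to cm^2: 0.551 um^2 = 5.5100e-09 cm^2
Step 2: Rc = Rc_spec / A = 9.339e-06 / 5.5100e-09
Step 3: Rc = 1.69e+03 ohms

1.69e+03


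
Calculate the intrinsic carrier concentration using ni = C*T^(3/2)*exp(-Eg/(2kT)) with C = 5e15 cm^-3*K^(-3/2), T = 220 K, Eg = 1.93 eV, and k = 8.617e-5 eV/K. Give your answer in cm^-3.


Step 1: Compute kT = 8.617e-5 * 220 = 0.0189574 eV
Step 2: Exponent = -Eg/(2kT) = -1.93/(2*0.0189574) = -50.90360
Step 3: T^(3/2) = 220^1.5 = 3263.13
Step 4: ni = 5e15 * 3263.13 * exp(-50.90360) = 1.27e-03 cm^-3

1.27e-03


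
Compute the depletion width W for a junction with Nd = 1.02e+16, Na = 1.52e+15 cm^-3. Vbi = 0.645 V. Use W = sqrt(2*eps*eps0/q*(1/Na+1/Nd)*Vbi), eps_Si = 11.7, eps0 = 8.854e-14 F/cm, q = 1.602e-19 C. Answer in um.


Step 1: 1/Na + 1/Nd = 1/1.52e+15 + 1/1.02e+16 = 7.55934e-16
Step 2: 2*eps*eps0/q = 2*11.7*8.854e-14/1.602e-19 = 1.293281e+07
Step 3: W^2 = 1.293281e+07 * 7.55934e-16 * 0.645 = 6.30575e-09
Step 4: W = sqrt(6.30575e-09) = 7.941e-05 cm = 0.7941 um

0.7941


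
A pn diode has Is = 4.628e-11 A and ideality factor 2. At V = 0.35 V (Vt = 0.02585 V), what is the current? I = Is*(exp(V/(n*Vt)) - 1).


Step 1: V/(n*Vt) = 0.35/(2*0.02585) = 6.7698
Step 2: exp(6.7698) = 8.7114e+02
Step 3: I = 4.628e-11 * (8.7114e+02 - 1) = 4.03e-08 A

4.03e-08


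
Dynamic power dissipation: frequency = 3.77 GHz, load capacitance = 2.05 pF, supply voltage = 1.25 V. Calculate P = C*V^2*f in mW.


Step 1: V^2 = 1.25^2 = 1.5625 V^2
Step 2: P = C*V^2*f = 2.05e-12 F * 1.5625 * 3.77e9 Hz
Step 3: P = 1.207578125e-02 W
Step 4: P = 12.076 mW

12.076


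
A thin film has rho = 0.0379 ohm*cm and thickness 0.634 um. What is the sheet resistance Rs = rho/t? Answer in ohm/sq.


Step 1: Convert thickness to cm: t = 0.634 um = 6.3400e-05 cm
Step 2: Rs = rho / t = 0.0379 / 6.3400e-05
Step 3: Rs = 597.8 ohm/sq

597.8


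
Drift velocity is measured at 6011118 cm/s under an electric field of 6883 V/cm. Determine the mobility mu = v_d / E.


Step 1: mu = v_d / E
Step 2: mu = 6011118 / 6883
Step 3: mu = 873.33 cm^2/(V*s)

873.33


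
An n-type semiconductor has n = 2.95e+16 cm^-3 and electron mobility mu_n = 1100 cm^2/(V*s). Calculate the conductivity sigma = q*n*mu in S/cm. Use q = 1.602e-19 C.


Step 1: sigma = q * n * mu
Step 2: sigma = 1.602e-19 * 2.95e+16 * 1100
Step 3: sigma = 5.198e+00 S/cm

5.198e+00


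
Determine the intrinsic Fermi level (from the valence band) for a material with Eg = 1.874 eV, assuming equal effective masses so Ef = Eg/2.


Step 1: For an intrinsic semiconductor, the Fermi level sits at midgap.
Step 2: Ef = Eg / 2 = 1.874 / 2 = 0.937 eV

0.937


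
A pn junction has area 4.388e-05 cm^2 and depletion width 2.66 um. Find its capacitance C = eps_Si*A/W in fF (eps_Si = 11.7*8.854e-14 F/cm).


Step 1: eps_Si = 11.7 * 8.854e-14 = 1.035918e-12 F/cm
Step 2: W in cm = 2.66 * 1e-4 = 2.66e-04 cm
Step 3: C = 1.035918e-12 * 4.388e-05 / 2.66e-04 = 1.708875e-13 F
Step 4: C = 170.89 fF

170.89


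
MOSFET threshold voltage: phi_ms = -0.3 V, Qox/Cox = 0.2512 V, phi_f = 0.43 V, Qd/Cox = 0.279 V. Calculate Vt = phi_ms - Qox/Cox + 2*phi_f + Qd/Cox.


Step 1: Vt = phi_ms - Qox/Cox + 2*phi_f + Qd/Cox
Step 2: Vt = -0.3 - 0.2512 + 2*0.43 + 0.279
Step 3: Vt = -0.3 - 0.2512 + 0.86 + 0.279
Step 4: Vt = 0.5878 V

0.5878


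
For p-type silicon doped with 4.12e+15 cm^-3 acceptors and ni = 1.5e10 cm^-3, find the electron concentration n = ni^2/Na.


Step 1: Majority hole concentration p ≈ Na = 4.12e+15 cm^-3
Step 2: n = ni^2 / Na = (1.5e10)^2 / 4.12e+15
Step 3: n = 5.46e+04 cm^-3

5.46e+04


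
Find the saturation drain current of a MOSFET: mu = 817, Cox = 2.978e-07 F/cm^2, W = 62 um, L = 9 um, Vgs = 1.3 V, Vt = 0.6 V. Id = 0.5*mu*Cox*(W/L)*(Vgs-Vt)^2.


Step 1: Overdrive voltage Vov = Vgs - Vt = 1.3 - 0.6 = 0.7 V
Step 2: W/L = 62/9 = 6.88889
Step 3: Id = 0.5 * 817 * 2.978e-07 * 6.88889 * 0.7^2
Step 4: Id = 4.11e-04 A

4.11e-04


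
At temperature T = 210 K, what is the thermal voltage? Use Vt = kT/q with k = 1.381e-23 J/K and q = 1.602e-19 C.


Step 1: kT = 1.381e-23 * 210 = 2.9001e-21 J
Step 2: Vt = kT/q = 2.9001e-21 / 1.602e-19
Step 3: Vt = 0.0181 V

0.0181


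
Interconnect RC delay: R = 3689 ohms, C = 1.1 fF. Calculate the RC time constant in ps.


Step 1: tau = R * C
Step 2: tau = 3689 * 1.1 fF = 3689 * 1.1e-15 F
Step 3: tau = 4.0579e-12 s = 4.0579 ps

4.0579


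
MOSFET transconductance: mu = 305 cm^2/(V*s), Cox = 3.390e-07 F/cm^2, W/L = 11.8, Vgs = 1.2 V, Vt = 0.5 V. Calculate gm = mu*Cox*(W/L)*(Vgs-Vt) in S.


Step 1: Vov = Vgs - Vt = 1.2 - 0.5 = 0.7 V
Step 2: gm = mu * Cox * (W/L) * Vov
Step 3: gm = 305 * 3.390e-07 * 11.8 * 0.7 = 8.54e-04 S

8.54e-04


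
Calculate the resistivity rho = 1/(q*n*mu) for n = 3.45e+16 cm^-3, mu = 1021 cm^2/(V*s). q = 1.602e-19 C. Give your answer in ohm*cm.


Step 1: sigma = q * n * mu = 1.602e-19 * 3.45e+16 * 1021 = 5.64296e+00 S/cm
Step 2: rho = 1 / sigma = 1 / 5.64296e+00 = 0.1772 ohm*cm

0.1772


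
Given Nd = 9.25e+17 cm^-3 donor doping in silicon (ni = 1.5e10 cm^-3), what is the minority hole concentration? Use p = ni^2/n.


Step 1: Since Nd >> ni, n ≈ Nd = 9.25e+17 cm^-3
Step 2: p = ni^2 / n = (1.5e10)^2 / 9.25e+17
Step 3: p = 2.25e20 / 9.25e+17 = 2.43e+02 cm^-3

2.43e+02


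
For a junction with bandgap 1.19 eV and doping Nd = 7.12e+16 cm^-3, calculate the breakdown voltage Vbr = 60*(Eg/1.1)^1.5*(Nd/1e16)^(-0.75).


Step 1: Eg/1.1 = 1.19/1.1 = 1.081818
Step 2: (Eg/1.1)^1.5 = 1.081818^1.5 = 1.125204
Step 3: (Nd/1e16)^(-0.75) = (7.12)^(-0.75) = 0.229425
Step 4: Vbr = 60 * 1.125204 * 0.229425 = 15.5 V

15.5


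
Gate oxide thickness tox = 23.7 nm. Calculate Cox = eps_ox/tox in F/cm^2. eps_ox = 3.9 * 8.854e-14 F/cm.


Step 1: eps_ox = 3.9 * 8.854e-14 = 3.45306e-13 F/cm
Step 2: tox in cm = 23.7 nm * 1e-7 = 2.3700e-06 cm
Step 3: Cox = 3.45306e-13 / 2.3700e-06 = 1.46e-07 F/cm^2

1.46e-07


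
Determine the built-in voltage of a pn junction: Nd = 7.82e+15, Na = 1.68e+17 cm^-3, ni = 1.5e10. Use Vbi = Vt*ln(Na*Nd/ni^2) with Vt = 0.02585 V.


Step 1: Compute Na*Nd/ni^2 = 1.68e+17 * 7.82e+15 / (1.5e10)^2 = 5.8389e+12
Step 2: ln(5.8389e+12) = 29.3956
Step 3: Vbi = 0.02585 * 29.3956 = 0.76 V

0.76


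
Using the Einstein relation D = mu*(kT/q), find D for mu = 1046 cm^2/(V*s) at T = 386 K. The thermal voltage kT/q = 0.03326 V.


Step 1: D = mu * (kT/q)
Step 2: D = 1046 * 0.03326
Step 3: D = 34.79 cm^2/s

34.79


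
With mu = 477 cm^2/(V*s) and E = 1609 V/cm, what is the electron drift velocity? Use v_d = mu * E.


Step 1: v_d = mu * E
Step 2: v_d = 477 * 1609 = 767493
Step 3: v_d = 7.67e+05 cm/s

7.67e+05


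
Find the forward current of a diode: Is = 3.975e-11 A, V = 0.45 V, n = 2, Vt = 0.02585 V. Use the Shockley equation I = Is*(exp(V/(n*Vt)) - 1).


Step 1: V/(n*Vt) = 0.45/(2*0.02585) = 8.7041
Step 2: exp(8.7041) = 6.0276e+03
Step 3: I = 3.975e-11 * (6.0276e+03 - 1) = 2.40e-07 A

2.40e-07


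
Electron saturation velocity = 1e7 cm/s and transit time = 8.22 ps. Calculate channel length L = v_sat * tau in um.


Step 1: tau in seconds = 8.22 ps * 1e-12 = 8.2200e-12 s
Step 2: L = v_sat * tau = 1e7 * 8.2200e-12 = 8.2200e-05 cm
Step 3: L in um = 8.2200e-05 * 1e4 = 0.822 um

0.822


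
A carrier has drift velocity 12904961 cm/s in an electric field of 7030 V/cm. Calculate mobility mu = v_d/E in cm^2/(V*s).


Step 1: mu = v_d / E
Step 2: mu = 12904961 / 7030
Step 3: mu = 1835.7 cm^2/(V*s)

1835.7


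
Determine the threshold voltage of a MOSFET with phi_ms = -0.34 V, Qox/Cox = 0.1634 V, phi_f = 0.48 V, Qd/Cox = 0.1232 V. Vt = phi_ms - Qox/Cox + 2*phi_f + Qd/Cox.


Step 1: Vt = phi_ms - Qox/Cox + 2*phi_f + Qd/Cox
Step 2: Vt = -0.34 - 0.1634 + 2*0.48 + 0.1232
Step 3: Vt = -0.34 - 0.1634 + 0.96 + 0.1232
Step 4: Vt = 0.5798 V

0.5798


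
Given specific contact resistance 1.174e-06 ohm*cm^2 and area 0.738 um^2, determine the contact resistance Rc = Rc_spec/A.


Step 1: Convert area to cm^2: 0.738 um^2 = 7.3800e-09 cm^2
Step 2: Rc = Rc_spec / A = 1.174e-06 / 7.3800e-09
Step 3: Rc = 1.59e+02 ohms

1.59e+02


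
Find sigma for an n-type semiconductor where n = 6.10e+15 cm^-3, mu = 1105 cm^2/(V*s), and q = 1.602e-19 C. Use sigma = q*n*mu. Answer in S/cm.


Step 1: sigma = q * n * mu
Step 2: sigma = 1.602e-19 * 6.10e+15 * 1105
Step 3: sigma = 1.080e+00 S/cm

1.080e+00


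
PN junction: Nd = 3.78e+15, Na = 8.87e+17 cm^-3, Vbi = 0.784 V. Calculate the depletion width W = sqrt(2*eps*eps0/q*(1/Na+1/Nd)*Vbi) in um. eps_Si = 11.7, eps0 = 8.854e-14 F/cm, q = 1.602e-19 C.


Step 1: 1/Na + 1/Nd = 1/8.87e+17 + 1/3.78e+15 = 2.65678e-16
Step 2: 2*eps*eps0/q = 2*11.7*8.854e-14/1.602e-19 = 1.293281e+07
Step 3: W^2 = 1.293281e+07 * 2.65678e-16 * 0.784 = 2.69380e-09
Step 4: W = sqrt(2.69380e-09) = 5.190e-05 cm = 0.519 um

0.519


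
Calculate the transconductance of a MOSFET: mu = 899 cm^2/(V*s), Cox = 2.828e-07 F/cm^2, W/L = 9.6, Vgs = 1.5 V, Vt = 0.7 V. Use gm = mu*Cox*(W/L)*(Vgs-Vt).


Step 1: Vov = Vgs - Vt = 1.5 - 0.7 = 0.8 V
Step 2: gm = mu * Cox * (W/L) * Vov
Step 3: gm = 899 * 2.828e-07 * 9.6 * 0.8 = 1.95e-03 S

1.95e-03


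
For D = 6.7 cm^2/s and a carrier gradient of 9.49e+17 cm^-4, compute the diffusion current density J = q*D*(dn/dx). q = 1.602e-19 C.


Step 1: J = q * D * (dn/dx)
Step 2: J = 1.602e-19 * 6.7 * 9.49e+17
Step 3: J = 1.02e+00 A/cm^2

1.02e+00


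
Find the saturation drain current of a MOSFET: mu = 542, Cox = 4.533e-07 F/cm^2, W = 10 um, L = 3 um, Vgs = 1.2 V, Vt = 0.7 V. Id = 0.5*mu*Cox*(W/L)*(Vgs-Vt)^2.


Step 1: Overdrive voltage Vov = Vgs - Vt = 1.2 - 0.7 = 0.5 V
Step 2: W/L = 10/3 = 3.33333
Step 3: Id = 0.5 * 542 * 4.533e-07 * 3.33333 * 0.5^2
Step 4: Id = 1.02e-04 A

1.02e-04


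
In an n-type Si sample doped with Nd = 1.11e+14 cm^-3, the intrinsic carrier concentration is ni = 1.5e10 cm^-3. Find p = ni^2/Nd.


Step 1: Since Nd >> ni, n ≈ Nd = 1.11e+14 cm^-3
Step 2: p = ni^2 / n = (1.5e10)^2 / 1.11e+14
Step 3: p = 2.25e20 / 1.11e+14 = 2.03e+06 cm^-3

2.03e+06


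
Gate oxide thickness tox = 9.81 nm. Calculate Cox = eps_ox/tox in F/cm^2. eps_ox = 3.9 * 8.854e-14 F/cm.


Step 1: eps_ox = 3.9 * 8.854e-14 = 3.45306e-13 F/cm
Step 2: tox in cm = 9.81 nm * 1e-7 = 9.8100e-07 cm
Step 3: Cox = 3.45306e-13 / 9.8100e-07 = 3.52e-07 F/cm^2

3.52e-07


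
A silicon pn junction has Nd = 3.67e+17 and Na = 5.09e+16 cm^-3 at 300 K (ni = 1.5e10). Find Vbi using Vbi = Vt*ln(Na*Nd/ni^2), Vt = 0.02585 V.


Step 1: Compute Na*Nd/ni^2 = 5.09e+16 * 3.67e+17 / (1.5e10)^2 = 8.3024e+13
Step 2: ln(8.3024e+13) = 32.0502
Step 3: Vbi = 0.02585 * 32.0502 = 0.828 V

0.828


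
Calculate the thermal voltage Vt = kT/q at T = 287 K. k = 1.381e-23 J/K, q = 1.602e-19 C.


Step 1: kT = 1.381e-23 * 287 = 3.96347e-21 J
Step 2: Vt = kT/q = 3.96347e-21 / 1.602e-19
Step 3: Vt = 0.02474 V

0.02474


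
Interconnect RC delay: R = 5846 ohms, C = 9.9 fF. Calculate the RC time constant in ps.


Step 1: tau = R * C
Step 2: tau = 5846 * 9.9 fF = 5846 * 9.9e-15 F
Step 3: tau = 5.78754e-11 s = 57.8754 ps

57.8754


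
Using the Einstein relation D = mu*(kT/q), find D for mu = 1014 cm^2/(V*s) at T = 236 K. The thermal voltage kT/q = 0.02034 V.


Step 1: D = mu * (kT/q)
Step 2: D = 1014 * 0.02034
Step 3: D = 20.62 cm^2/s

20.62


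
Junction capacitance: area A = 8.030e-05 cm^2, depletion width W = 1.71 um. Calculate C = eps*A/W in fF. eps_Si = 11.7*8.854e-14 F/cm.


Step 1: eps_Si = 11.7 * 8.854e-14 = 1.035918e-12 F/cm
Step 2: W in cm = 1.71 * 1e-4 = 1.71e-04 cm
Step 3: C = 1.035918e-12 * 8.030e-05 / 1.71e-04 = 4.864574e-13 F
Step 4: C = 486.46 fF

486.46


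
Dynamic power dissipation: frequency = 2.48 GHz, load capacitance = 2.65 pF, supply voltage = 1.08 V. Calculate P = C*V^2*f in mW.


Step 1: V^2 = 1.08^2 = 1.1664 V^2
Step 2: P = C*V^2*f = 2.65e-12 F * 1.1664 * 2.48e9 Hz
Step 3: P = 7.6655808e-03 W
Step 4: P = 7.666 mW

7.666


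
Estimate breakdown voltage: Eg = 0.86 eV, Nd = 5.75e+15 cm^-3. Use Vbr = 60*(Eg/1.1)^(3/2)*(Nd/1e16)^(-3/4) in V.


Step 1: Eg/1.1 = 0.86/1.1 = 0.781818
Step 2: (Eg/1.1)^1.5 = 0.781818^1.5 = 0.691287
Step 3: (Nd/1e16)^(-0.75) = (0.575)^(-0.75) = 1.514430
Step 4: Vbr = 60 * 0.691287 * 1.514430 = 62.8 V

62.8


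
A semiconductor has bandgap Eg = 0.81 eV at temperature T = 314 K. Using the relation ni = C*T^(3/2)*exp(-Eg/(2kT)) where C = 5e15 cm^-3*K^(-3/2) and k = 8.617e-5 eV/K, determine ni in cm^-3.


Step 1: Compute kT = 8.617e-5 * 314 = 0.02705738 eV
Step 2: Exponent = -Eg/(2kT) = -0.81/(2*0.02705738) = -14.96819
Step 3: T^(3/2) = 314^1.5 = 5564.09
Step 4: ni = 5e15 * 5564.09 * exp(-14.96819) = 8.79e+12 cm^-3

8.79e+12


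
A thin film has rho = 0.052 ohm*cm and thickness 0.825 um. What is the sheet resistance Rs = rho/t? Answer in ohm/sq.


Step 1: Convert thickness to cm: t = 0.825 um = 8.2500e-05 cm
Step 2: Rs = rho / t = 0.052 / 8.2500e-05
Step 3: Rs = 630.3 ohm/sq

630.3


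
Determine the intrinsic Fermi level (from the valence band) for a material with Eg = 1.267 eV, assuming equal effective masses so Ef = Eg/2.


Step 1: For an intrinsic semiconductor, the Fermi level sits at midgap.
Step 2: Ef = Eg / 2 = 1.267 / 2 = 0.6335 eV

0.6335


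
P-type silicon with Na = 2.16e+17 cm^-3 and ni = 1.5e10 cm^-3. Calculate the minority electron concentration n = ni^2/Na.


Step 1: Majority hole concentration p ≈ Na = 2.16e+17 cm^-3
Step 2: n = ni^2 / Na = (1.5e10)^2 / 2.16e+17
Step 3: n = 1.04e+03 cm^-3

1.04e+03


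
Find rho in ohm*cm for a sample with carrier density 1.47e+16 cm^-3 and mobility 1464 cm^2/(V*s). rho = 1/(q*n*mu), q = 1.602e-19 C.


Step 1: sigma = q * n * mu = 1.602e-19 * 1.47e+16 * 1464 = 3.44763e+00 S/cm
Step 2: rho = 1 / sigma = 1 / 3.44763e+00 = 0.2901 ohm*cm

0.2901


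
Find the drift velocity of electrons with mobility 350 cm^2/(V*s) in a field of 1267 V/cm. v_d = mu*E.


Step 1: v_d = mu * E
Step 2: v_d = 350 * 1267 = 443450
Step 3: v_d = 4.43e+05 cm/s

4.43e+05


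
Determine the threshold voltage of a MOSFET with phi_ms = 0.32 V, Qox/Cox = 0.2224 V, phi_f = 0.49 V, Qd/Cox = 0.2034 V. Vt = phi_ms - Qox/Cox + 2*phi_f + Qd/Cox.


Step 1: Vt = phi_ms - Qox/Cox + 2*phi_f + Qd/Cox
Step 2: Vt = 0.32 - 0.2224 + 2*0.49 + 0.2034
Step 3: Vt = 0.32 - 0.2224 + 0.98 + 0.2034
Step 4: Vt = 1.281 V

1.281


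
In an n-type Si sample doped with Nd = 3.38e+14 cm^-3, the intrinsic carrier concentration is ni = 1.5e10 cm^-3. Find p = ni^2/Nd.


Step 1: Since Nd >> ni, n ≈ Nd = 3.38e+14 cm^-3
Step 2: p = ni^2 / n = (1.5e10)^2 / 3.38e+14
Step 3: p = 2.25e20 / 3.38e+14 = 6.66e+05 cm^-3

6.66e+05


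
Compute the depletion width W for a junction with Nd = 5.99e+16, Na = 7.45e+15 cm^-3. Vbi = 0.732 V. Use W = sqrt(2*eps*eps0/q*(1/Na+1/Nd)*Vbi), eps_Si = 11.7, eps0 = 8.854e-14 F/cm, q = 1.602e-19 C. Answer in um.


Step 1: 1/Na + 1/Nd = 1/7.45e+15 + 1/5.99e+16 = 1.50923e-16
Step 2: 2*eps*eps0/q = 2*11.7*8.854e-14/1.602e-19 = 1.293281e+07
Step 3: W^2 = 1.293281e+07 * 1.50923e-16 * 0.732 = 1.42876e-09
Step 4: W = sqrt(1.42876e-09) = 3.780e-05 cm = 0.378 um

0.378


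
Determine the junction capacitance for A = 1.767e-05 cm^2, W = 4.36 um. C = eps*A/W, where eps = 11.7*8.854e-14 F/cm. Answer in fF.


Step 1: eps_Si = 11.7 * 8.854e-14 = 1.035918e-12 F/cm
Step 2: W in cm = 4.36 * 1e-4 = 4.36e-04 cm
Step 3: C = 1.035918e-12 * 1.767e-05 / 4.36e-04 = 4.198319e-14 F
Step 4: C = 41.98 fF

41.98


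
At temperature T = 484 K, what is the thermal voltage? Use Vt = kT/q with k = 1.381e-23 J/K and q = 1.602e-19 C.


Step 1: kT = 1.381e-23 * 484 = 6.68404e-21 J
Step 2: Vt = kT/q = 6.68404e-21 / 1.602e-19
Step 3: Vt = 0.04172 V

0.04172


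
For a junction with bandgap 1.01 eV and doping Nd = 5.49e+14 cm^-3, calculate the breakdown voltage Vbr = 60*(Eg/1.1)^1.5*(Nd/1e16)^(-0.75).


Step 1: Eg/1.1 = 1.01/1.1 = 0.918182
Step 2: (Eg/1.1)^1.5 = 0.918182^1.5 = 0.879819
Step 3: (Nd/1e16)^(-0.75) = (0.0549)^(-0.75) = 8.816998
Step 4: Vbr = 60 * 0.879819 * 8.816998 = 465.4 V

465.4


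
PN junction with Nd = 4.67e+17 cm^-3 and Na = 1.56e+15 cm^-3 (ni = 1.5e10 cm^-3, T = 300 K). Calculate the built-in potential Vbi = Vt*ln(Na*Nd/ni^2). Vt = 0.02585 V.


Step 1: Compute Na*Nd/ni^2 = 1.56e+15 * 4.67e+17 / (1.5e10)^2 = 3.2379e+12
Step 2: ln(3.2379e+12) = 28.8059
Step 3: Vbi = 0.02585 * 28.8059 = 0.745 V

0.745


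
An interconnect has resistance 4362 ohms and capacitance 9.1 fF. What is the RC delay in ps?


Step 1: tau = R * C
Step 2: tau = 4362 * 9.1 fF = 4362 * 9.1e-15 F
Step 3: tau = 3.96942e-11 s = 39.6942 ps

39.6942
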